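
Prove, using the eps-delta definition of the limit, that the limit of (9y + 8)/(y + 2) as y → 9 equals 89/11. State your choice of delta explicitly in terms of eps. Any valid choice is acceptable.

Let eps > 0 be given. We want delta > 0 with 0 < |y − 9| < delta ⇒ |(9y + 8)/(y + 2) − (89/11)| < eps.
Combining over a common denominator, (9y + 8)/(y + 2) − (89/11) = [(9y + 8)·11 − 89·(y + 2)] / [11·(y + 2)] = 10(y − 9) / (11(y + 2)).
So |(9y + 8)/(y + 2) − (89/11)| = 10|y − 9| / (11·|y + 2|).
Require delta ≤ 11/2, so |y + 2| ≥ |11| − |y − 9| > 11 − 11/2 = 11/2.
Hence |(9y + 8)/(y + 2) − (89/11)| < 10|y − 9|/(11·(11/2)) = (20/121)|y − 9|, which is < eps once |y − 9| < (121/20)eps.
Take delta = min(11/2, (121/20)eps). Then 0 < |y − 9| < delta forces both bounds, so |(9y + 8)/(y + 2) − (89/11)| < eps.

delta = min(11/2, (121/20)eps)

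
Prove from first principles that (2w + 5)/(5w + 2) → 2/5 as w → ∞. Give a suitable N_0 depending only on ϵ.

N_0 = (21/25)/ϵ

Fix ϵ > 0. We seek N_0 > 0 such that w > N_0 implies |(2w + 5)/(5w + 2) − (2/5)| < ϵ.
(2w + 5)/(5w + 2) − (2/5) = (5(2w + 5) − 2(5w + 2)) / (5(5w + 2)) = 21/(5(5w + 2)).
For w > 0 we have 5w + 2 > 5w, so |(2w + 5)/(5w + 2) − (2/5)| = 21/(5(5w + 2)) < 21/(5·5w) = (21/25)/w.
Thus |(2w + 5)/(5w + 2) − (2/5)| < ϵ whenever w > (21/25)/ϵ.
Take N_0 = (21/25)/ϵ. If w > N_0 then |(2w + 5)/(5w + 2) − (2/5)| < (21/25)/w < ϵ.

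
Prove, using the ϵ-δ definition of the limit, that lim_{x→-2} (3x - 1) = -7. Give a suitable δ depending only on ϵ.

δ = ϵ/3

Fix ϵ > 0. We need δ > 0 so that 0 < |x + 2| < δ implies |(3x - 1) + 7| < ϵ.
|(3x - 1) + 7| = |3x + 6| = 3|x + 2|.
Thus it suffices that |x + 2| < ϵ/3.
Choosing δ = ϵ/3 gives |(3x - 1) + 7| = 3|x + 2| < ϵ whenever |x + 2| < δ.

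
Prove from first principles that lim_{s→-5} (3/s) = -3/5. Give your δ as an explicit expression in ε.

δ = min(5/2, (25/6)ε)

Let ε > 0. We seek δ > 0 such that 0 < |s + 5| < δ implies |3/s + 3/5| < ε.
|3/s + 3/5| = 3·|-5 − s|/(5·|s|) = 3|s + 5|/(5|s|).
Require δ ≤ 5/2 so that |s| > 5 − 5/2 = 5/2, hence 5|s| > 25/2.
Then |3/s + 3/5| < 3|s + 5|/(25/2), which is < ε when |s + 5| < (25/6)ε.
Take δ = min(5/2, (25/6)ε). Then 0 < |s + 5| < δ gives both |s + 5| < 5/2 and |s + 5| < (25/6)ε, so |3/s + 3/5| < ε.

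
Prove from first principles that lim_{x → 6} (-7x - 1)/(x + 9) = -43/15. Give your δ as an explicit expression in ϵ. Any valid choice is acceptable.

δ = min(15/2, (225/124)ϵ)

Let ϵ > 0. We want δ > 0 with 0 < |x − 6| < δ ⇒ |(-7x - 1)/(x + 9) + 43/15| < ϵ.
Combining over a common denominator, (-7x - 1)/(x + 9) + 43/15 = [(-7x - 1)·15 − (-43)·(x + 9)] / [15·(x + 9)] = -62(x − 6) / (15(x + 9)).
So |(-7x - 1)/(x + 9) + 43/15| = 62|x − 6| / (15·|x + 9|).
Require δ ≤ 15/2, so |x + 9| ≥ |15| − |x − 6| > 15 − 15/2 = 15/2.
Hence |(-7x - 1)/(x + 9) + 43/15| < 62|x − 6|/(15·(15/2)) = (124/225)|x − 6|, which is < ϵ once |x − 6| < (225/124)ϵ.
Take δ = min(15/2, (225/124)ϵ). Then 0 < |x − 6| < δ forces both bounds, so |(-7x - 1)/(x + 9) + 43/15| < ϵ.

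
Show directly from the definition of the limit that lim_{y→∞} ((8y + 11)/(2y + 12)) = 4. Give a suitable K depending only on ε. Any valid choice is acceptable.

Let ε > 0 be given. We seek K > 0 such that y > K implies |(8y + 11)/(2y + 12) − 4| < ε.
(8y + 11)/(2y + 12) − 4 = (2(8y + 11) − 8(2y + 12)) / (2(2y + 12)) = -74/(2(2y + 12)).
For y > 0 we have 2y + 12 > 2y, so |(8y + 11)/(2y + 12) − 4| = 74/(2(2y + 12)) < 74/(2·2y) = (37/2)/y.
Thus |(8y + 11)/(2y + 12) − 4| < ε whenever y > (37/2)/ε.
Take K = (37/2)/ε. If y > K then |(8y + 11)/(2y + 12) − 4| < (37/2)/y < ε.

K = (37/2)/ε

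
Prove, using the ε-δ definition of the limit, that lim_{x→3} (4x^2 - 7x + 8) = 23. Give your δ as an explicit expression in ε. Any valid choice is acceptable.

δ = min(1, ε/21)

Let ε > 0 be given. We want δ > 0 such that 0 < |x − 3| < δ implies |(4x^2 - 7x + 8) − 23| < ε.
(4x^2 - 7x + 8) − 23 = 4x^2 - 7x - 15 = (x − 3)(4x + 5).
So |(4x^2 - 7x + 8) − 23| = |x − 3|·|4x + 5|.
Assume first that |x − 3| < 1, so |x| < 4. Then |4x + 5| ≤ 4·4 + 5 = 21.
Hence |(4x^2 - 7x + 8) − 23| ≤ 21|x − 3| < ε provided |x − 3| < ε/21.
Take δ = min(1, ε/21). Then 0 < |x − 3| < δ gives both |x − 3| < 1 and |x − 3| < ε/21, so |(4x^2 - 7x + 8) − 23| < ε.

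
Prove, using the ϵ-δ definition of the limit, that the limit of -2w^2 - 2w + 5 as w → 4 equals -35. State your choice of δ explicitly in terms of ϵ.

Let ϵ > 0. We want δ > 0 such that 0 < |w − 4| < δ implies |(-2w^2 - 2w + 5) + 35| < ϵ.
(-2w^2 - 2w + 5) + 35 = -2w^2 - 2w + 40 = (w − 4)(-2w - 10).
So |(-2w^2 - 2w + 5) + 35| = |w − 4|·|-2w - 10|.
Assume first that |w − 4| < 1, so |w| < 5. Then |-2w - 10| ≤ 2·5 + 10 = 20.
Hence |(-2w^2 - 2w + 5) + 35| ≤ 20|w − 4| < ϵ provided |w − 4| < ϵ/20.
Choosing δ = min(1, ϵ/20) ensures both conditions, hence |(-2w^2 - 2w + 5) + 35| < ϵ.

δ = min(1, ϵ/20)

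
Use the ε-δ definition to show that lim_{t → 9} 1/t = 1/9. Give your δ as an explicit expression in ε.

δ = min(9/2, (81/2)ε)

Let ε > 0. We seek δ > 0 such that 0 < |t − 9| < δ implies |1/t − (1/9)| < ε.
|1/t − (1/9)| = |9 − t|/(9·|t|) = |t − 9|/(9|t|).
Restrict δ ≤ 9/2. Then |t − 9| < 9/2 gives |t| > 9/2, so 9|t| > 81/2.
Then |1/t − (1/9)| < |t − 9|/(81/2), which is < ε when |t − 9| < (81/2)ε.
Take δ = min(9/2, (81/2)ε). Then 0 < |t − 9| < δ gives both |t − 9| < 9/2 and |t − 9| < (81/2)ε, so |1/t − (1/9)| < ε.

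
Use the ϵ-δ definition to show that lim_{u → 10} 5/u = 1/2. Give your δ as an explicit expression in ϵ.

δ = min(5, 10ϵ)

Let ϵ > 0 be given. We seek δ > 0 such that 0 < |u − 10| < δ implies |5/u − (1/2)| < ϵ.
|5/u − (1/2)| = 5·|10 − u|/(10·|u|) = 5|u − 10|/(10|u|).
Restrict δ ≤ 5. Then |u − 10| < 5 gives |u| > 5, so 10|u| > 50.
Then |5/u − (1/2)| < 5|u − 10|/50, which is < ϵ when |u − 10| < 10ϵ.
Take δ = min(5, 10ϵ). Then 0 < |u − 10| < δ gives both |u − 10| < 5 and |u − 10| < 10ϵ, so |5/u − (1/2)| < ϵ.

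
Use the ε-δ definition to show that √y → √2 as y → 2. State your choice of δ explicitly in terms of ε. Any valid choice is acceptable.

Let ε > 0. We want δ > 0 such that 0 < |y − 2| < δ implies |√y − √2| < ε.
Rationalise: √y − √2 = (y − 2)/(√y + √2), so |√y − √2| = |y − 2|/(√y + √2).
Restrict δ ≤ 2 so that |y − 2| < 2 forces y > 0, and then √y + √2 > √2.
Hence |√y − √2| < |y − 2|/√2, which is < ε once |y − 2| < √2·ε.
Take δ = min(2, √2·ε). If 0 < |y − 2| < δ then y > 0 and |√y − √2| < |y − 2|/√2 < ε.

δ = min(2, √2·ε)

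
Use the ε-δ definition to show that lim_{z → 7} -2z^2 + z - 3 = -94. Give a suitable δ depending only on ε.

Suppose ε > 0. We want δ > 0 such that 0 < |z − 7| < δ implies |(-2z^2 + z - 3) + 94| < ε.
(-2z^2 + z - 3) + 94 = -2z^2 + z + 91 = (z − 7)(-2z - 13).
So |(-2z^2 + z - 3) + 94| = |z − 7|·|-2z - 13|.
Require δ ≤ 1. Then |z − 7| < 1 gives |z| < 8, and by the triangle inequality |-2z - 13| ≤ 2·8 + 13 = 29.
Hence |(-2z^2 + z - 3) + 94| ≤ 29|z − 7| < ε provided |z − 7| < ε/29.
Choosing δ = min(1, ε/29) ensures both conditions, hence |(-2z^2 + z - 3) + 94| < ε.

δ = min(1, ε/29)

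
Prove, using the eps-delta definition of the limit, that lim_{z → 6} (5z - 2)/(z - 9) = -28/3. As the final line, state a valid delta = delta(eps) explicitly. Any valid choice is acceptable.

delta = min(3/2, (9/86)eps)

Let eps > 0 be given. We want delta > 0 with 0 < |z − 6| < delta ⇒ |(5z - 2)/(z - 9) + 28/3| < eps.
Combining over a common denominator, (5z - 2)/(z - 9) + 28/3 = [(5z - 2)·(-3) − 28·(z - 9)] / [(-3)·(z - 9)] = -43(z − 6) / ((-3)(z - 9)).
So |(5z - 2)/(z - 9) + 28/3| = 43|z − 6| / (3·|z − 9|).
Restrict delta ≤ 3/2. Then |z − 6| < 3/2 gives |z − 9| = |(z − 6) + (-3)| ≥ 3 − 3/2 = 3/2.
Hence |(5z - 2)/(z - 9) + 28/3| < 43|z − 6|/(3·(3/2)) = (86/9)|z − 6|, which is < eps once |z − 6| < (9/86)eps.
Take delta = min(3/2, (9/86)eps). Then 0 < |z − 6| < delta forces both bounds, so |(5z - 2)/(z - 9) + 28/3| < eps.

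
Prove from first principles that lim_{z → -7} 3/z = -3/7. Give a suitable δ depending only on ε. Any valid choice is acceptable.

Suppose ε > 0. We seek δ > 0 such that 0 < |z + 7| < δ implies |3/z + 3/7| < ε.
|3/z + 3/7| = 3·|-7 − z|/(7·|z|) = 3|z + 7|/(7|z|).
Restrict δ ≤ 7/2. Then |z + 7| < 7/2 gives |z| > 7/2, so 7|z| > 49/2.
Then |3/z + 3/7| < 3|z + 7|/(49/2), which is < ε when |z + 7| < (49/6)ε.
Take δ = min(7/2, (49/6)ε). Then 0 < |z + 7| < δ gives both |z + 7| < 7/2 and |z + 7| < (49/6)ε, so |3/z + 3/7| < ε.

δ = min(7/2, (49/6)ε)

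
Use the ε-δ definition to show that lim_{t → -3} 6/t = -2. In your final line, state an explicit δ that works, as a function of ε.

δ = min(3/2, (3/4)ε)

Suppose ε > 0. We seek δ > 0 such that 0 < |t + 3| < δ implies |6/t + 2| < ε.
|6/t + 2| = 6·|-3 − t|/(3·|t|) = 6|t + 3|/(3|t|).
Require δ ≤ 3/2 so that |t| > 3 − 3/2 = 3/2, hence 3|t| > 9/2.
Then |6/t + 2| < 6|t + 3|/(9/2), which is < ε when |t + 3| < (3/4)ε.
Take δ = min(3/2, (3/4)ε). Then 0 < |t + 3| < δ gives both |t + 3| < 3/2 and |t + 3| < (3/4)ε, so |6/t + 2| < ε.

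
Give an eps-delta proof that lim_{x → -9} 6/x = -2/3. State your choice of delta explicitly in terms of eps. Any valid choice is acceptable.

Suppose eps > 0. We seek delta > 0 such that 0 < |x + 9| < delta implies |6/x + 2/3| < eps.
|6/x + 2/3| = 6·|-9 − x|/(9·|x|) = 6|x + 9|/(9|x|).
Require delta ≤ 9/2 so that |x| > 9 − 9/2 = 9/2, hence 9|x| > 81/2.
Then |6/x + 2/3| < 6|x + 9|/(81/2), which is < eps when |x + 9| < (27/4)eps.
Take delta = min(9/2, (27/4)eps). Then 0 < |x + 9| < delta gives both |x + 9| < 9/2 and |x + 9| < (27/4)eps, so |6/x + 2/3| < eps.

delta = min(9/2, (27/4)eps)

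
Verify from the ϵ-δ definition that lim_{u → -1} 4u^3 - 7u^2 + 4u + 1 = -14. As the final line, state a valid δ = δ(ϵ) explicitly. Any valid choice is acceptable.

δ = min(2, ϵ/84)

Let ϵ > 0 be given. We want δ > 0 such that 0 < |u + 1| < δ implies |(4u^3 - 7u^2 + 4u + 1) + 14| < ϵ.
(4u^3 - 7u^2 + 4u + 1) + 14 = 4u^3 - 7u^2 + 4u + 15 = (u + 1)(4u^2 - 11u + 15).
So |(4u^3 - 7u^2 + 4u + 1) + 14| = |u + 1|·|4u^2 - 11u + 15|.
Require δ ≤ 2. Then |u + 1| < 2 gives |u| < 3, and by the triangle inequality |4u^2 - 11u + 15| ≤ 4·3^2 + 11·3 + 15 = 84.
Hence |(4u^3 - 7u^2 + 4u + 1) + 14| ≤ 84|u + 1| < ϵ provided |u + 1| < ϵ/84.
Take δ = min(2, ϵ/84). Then 0 < |u + 1| < δ gives both |u + 1| < 2 and |u + 1| < ϵ/84, so |(4u^3 - 7u^2 + 4u + 1) + 14| < ϵ.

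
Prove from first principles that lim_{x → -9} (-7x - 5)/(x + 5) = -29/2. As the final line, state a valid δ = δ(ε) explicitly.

Fix ε > 0. We want δ > 0 with 0 < |x + 9| < δ ⇒ |(-7x - 5)/(x + 5) + 29/2| < ε.
Combining over a common denominator, (-7x - 5)/(x + 5) + 29/2 = [(-7x - 5)·(-4) − 58·(x + 5)] / [(-4)·(x + 5)] = -30(x + 9) / ((-4)(x + 5)).
So |(-7x - 5)/(x + 5) + 29/2| = 30|x + 9| / (4·|x + 5|).
Require δ ≤ 2, so |x + 5| ≥ |-4| − |x + 9| > 4 − 2 = 2.
Hence |(-7x - 5)/(x + 5) + 29/2| < 30|x + 9|/(4·2) = (15/4)|x + 9|, which is < ε once |x + 9| < (4/15)ε.
Take δ = min(2, (4/15)ε). Then 0 < |x + 9| < δ forces both bounds, so |(-7x - 5)/(x + 5) + 29/2| < ε.

δ = min(2, (4/15)ε)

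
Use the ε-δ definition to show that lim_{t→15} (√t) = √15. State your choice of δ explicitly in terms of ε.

Suppose ε > 0. We want δ > 0 such that 0 < |t − 15| < δ implies |√t − √15| < ε.
Rationalise: √t − √15 = (t − 15)/(√t + √15), so |√t − √15| = |t − 15|/(√t + √15).
Restrict δ ≤ 15 so that |t − 15| < 15 forces t > 0, and then √t + √15 > √15.
Hence |√t − √15| < |t − 15|/√15, which is < ε once |t − 15| < √15·ε.
Take δ = min(15, √15·ε). If 0 < |t − 15| < δ then t > 0 and |√t − √15| < |t − 15|/√15 < ε.

δ = min(15, √15·ε)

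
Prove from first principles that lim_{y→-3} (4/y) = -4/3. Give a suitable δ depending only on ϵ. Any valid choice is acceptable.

Let ϵ > 0. We seek δ > 0 such that 0 < |y + 3| < δ implies |4/y + 4/3| < ϵ.
|4/y + 4/3| = 4·|-3 − y|/(3·|y|) = 4|y + 3|/(3|y|).
Restrict δ ≤ 3/2. Then |y + 3| < 3/2 gives |y| > 3/2, so 3|y| > 9/2.
Then |4/y + 4/3| < 4|y + 3|/(9/2), which is < ϵ when |y + 3| < (9/8)ϵ.
Take δ = min(3/2, (9/8)ϵ). Then 0 < |y + 3| < δ gives both |y + 3| < 3/2 and |y + 3| < (9/8)ϵ, so |4/y + 4/3| < ϵ.

δ = min(3/2, (9/8)ϵ)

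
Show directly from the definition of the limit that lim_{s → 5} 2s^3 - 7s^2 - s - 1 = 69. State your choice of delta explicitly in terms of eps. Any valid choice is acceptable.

Let eps > 0 be given. We want delta > 0 such that 0 < |s − 5| < delta implies |(2s^3 - 7s^2 - s - 1) − 69| < eps.
(2s^3 - 7s^2 - s - 1) − 69 = 2s^3 - 7s^2 - s - 70 = (s − 5)(2s^2 + 3s + 14).
So |(2s^3 - 7s^2 - s - 1) − 69| = |s − 5|·|2s^2 + 3s + 14|.
Require delta ≤ 1. Then |s − 5| < 1 gives |s| < 6, and by the triangle inequality |2s^2 + 3s + 14| ≤ 2·6^2 + 3·6 + 14 = 104.
Hence |(2s^3 - 7s^2 - s - 1) − 69| ≤ 104|s − 5| < eps provided |s − 5| < eps/104.
Take delta = min(1, eps/104). Then 0 < |s − 5| < delta gives both |s − 5| < 1 and |s − 5| < eps/104, so |(2s^3 - 7s^2 - s - 1) − 69| < eps.

delta = min(1, eps/104)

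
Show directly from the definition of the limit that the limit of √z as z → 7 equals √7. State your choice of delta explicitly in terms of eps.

delta = min(7, √7·eps)

Let eps > 0 be given. We want delta > 0 such that 0 < |z − 7| < delta implies |√z − √7| < eps.
Rationalise: √z − √7 = (z − 7)/(√z + √7), so |√z − √7| = |z − 7|/(√z + √7).
Restrict delta ≤ 7 so that |z − 7| < 7 forces z > 0, and then √z + √7 > √7.
Hence |√z − √7| < |z − 7|/√7, which is < eps once |z − 7| < √7·eps.
Take delta = min(7, √7·eps). If 0 < |z − 7| < delta then z > 0 and |√z − √7| < |z − 7|/√7 < eps.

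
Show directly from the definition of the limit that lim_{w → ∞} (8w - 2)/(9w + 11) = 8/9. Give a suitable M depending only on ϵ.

M = (106/81)/ϵ

Let ϵ > 0 be given. We seek M > 0 such that w > M implies |(8w - 2)/(9w + 11) − (8/9)| < ϵ.
(8w - 2)/(9w + 11) − (8/9) = (9(8w - 2) − 8(9w + 11)) / (9(9w + 11)) = -106/(9(9w + 11)).
For w > 0 we have 9w + 11 > 9w, so |(8w - 2)/(9w + 11) − (8/9)| = 106/(9(9w + 11)) < 106/(9·9w) = (106/81)/w.
Thus |(8w - 2)/(9w + 11) − (8/9)| < ϵ whenever w > (106/81)/ϵ.
Take M = (106/81)/ϵ. If w > M then |(8w - 2)/(9w + 11) − (8/9)| < (106/81)/w < ϵ.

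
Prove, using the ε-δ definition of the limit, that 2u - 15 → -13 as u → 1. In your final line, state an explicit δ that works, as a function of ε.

Let ε > 0. We need δ > 0 so that 0 < |u − 1| < δ implies |(2u - 15) + 13| < ε.
|(2u - 15) + 13| = |2u - 2| = 2|u − 1|.
So 2|u − 1| < ε exactly when |u − 1| < ε/2.
Take δ = ε/2. If 0 < |u − 1| < δ then |(2u - 15) + 13| = 2|u − 1| < 2·(ε/2) = ε.

δ = ε/2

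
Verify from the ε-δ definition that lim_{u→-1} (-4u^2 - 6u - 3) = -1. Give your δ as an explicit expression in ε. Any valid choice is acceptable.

Suppose ε > 0. We want δ > 0 such that 0 < |u + 1| < δ implies |(-4u^2 - 6u - 3) + 1| < ε.
(-4u^2 - 6u - 3) + 1 = -4u^2 - 6u - 2 = (u + 1)(-4u - 2).
So |(-4u^2 - 6u - 3) + 1| = |u + 1|·|-4u - 2|.
Require δ ≤ 1. Then |u + 1| < 1 gives |u| < 2, and by the triangle inequality |-4u - 2| ≤ 4·2 + 2 = 10.
Hence |(-4u^2 - 6u - 3) + 1| ≤ 10|u + 1| < ε provided |u + 1| < ε/10.
Take δ = min(1, ε/10). Then 0 < |u + 1| < δ gives both |u + 1| < 1 and |u + 1| < ε/10, so |(-4u^2 - 6u - 3) + 1| < ε.

δ = min(1, ε/10)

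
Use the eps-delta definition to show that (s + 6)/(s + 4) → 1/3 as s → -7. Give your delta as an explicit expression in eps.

Fix eps > 0. We want delta > 0 with 0 < |s + 7| < delta ⇒ |(s + 6)/(s + 4) − (1/3)| < eps.
Combining over a common denominator, (s + 6)/(s + 4) − (1/3) = [(s + 6)·(-3) − (-1)·(s + 4)] / [(-3)·(s + 4)] = -2(s + 7) / ((-3)(s + 4)).
So |(s + 6)/(s + 4) − (1/3)| = 2|s + 7| / (3·|s + 4|).
Restrict delta ≤ 3/2. Then |s + 7| < 3/2 gives |s + 4| = |(s + 7) + (-3)| ≥ 3 − 3/2 = 3/2.
Hence |(s + 6)/(s + 4) − (1/3)| < 2|s + 7|/(3·(3/2)) = (4/9)|s + 7|, which is < eps once |s + 7| < (9/4)eps.
Take delta = min(3/2, (9/4)eps). Then 0 < |s + 7| < delta forces both bounds, so |(s + 6)/(s + 4) − (1/3)| < eps.

delta = min(3/2, (9/4)eps)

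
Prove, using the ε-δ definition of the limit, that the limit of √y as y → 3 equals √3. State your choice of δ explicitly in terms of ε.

δ = min(3, √3·ε)

Let ε > 0 be given. We want δ > 0 such that 0 < |y − 3| < δ implies |√y − √3| < ε.
Rationalise: √y − √3 = (y − 3)/(√y + √3), so |√y − √3| = |y − 3|/(√y + √3).
Restrict δ ≤ 3 so that |y − 3| < 3 forces y > 0, and then √y + √3 > √3.
Hence |√y − √3| < |y − 3|/√3, which is < ε once |y − 3| < √3·ε.
Take δ = min(3, √3·ε). If 0 < |y − 3| < δ then y > 0 and |√y − √3| < |y − 3|/√3 < ε.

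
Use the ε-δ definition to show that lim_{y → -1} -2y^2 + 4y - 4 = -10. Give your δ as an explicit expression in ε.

δ = min(1, ε/10)

Let ε > 0 be given. We want δ > 0 such that 0 < |y + 1| < δ implies |(-2y^2 + 4y - 4) + 10| < ε.
(-2y^2 + 4y - 4) + 10 = -2y^2 + 4y + 6 = (y + 1)(-2y + 6).
So |(-2y^2 + 4y - 4) + 10| = |y + 1|·|-2y + 6|.
Require δ ≤ 1. Then |y + 1| < 1 gives |y| < 2, and by the triangle inequality |-2y + 6| ≤ 2·2 + 6 = 10.
Hence |(-2y^2 + 4y - 4) + 10| ≤ 10|y + 1| < ε provided |y + 1| < ε/10.
Choosing δ = min(1, ε/10) ensures both conditions, hence |(-2y^2 + 4y - 4) + 10| < ε.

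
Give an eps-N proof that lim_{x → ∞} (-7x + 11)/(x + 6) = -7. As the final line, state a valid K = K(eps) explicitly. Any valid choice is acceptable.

K = 53/eps

Let eps > 0 be given. We seek K > 0 such that x > K implies |(-7x + 11)/(x + 6) + 7| < eps.
(-7x + 11)/(x + 6) + 7 = ((-7x + 11) − (-7)(x + 6)) / ((x + 6)) = 53/((x + 6)).
For x > 0 we have x + 6 > x, so |(-7x + 11)/(x + 6) + 7| = 53/((x + 6)) < 53/(x) = 53/x.
Thus |(-7x + 11)/(x + 6) + 7| < eps whenever x > 53/eps.
Take K = 53/eps. If x > K then |(-7x + 11)/(x + 6) + 7| < 53/x < eps.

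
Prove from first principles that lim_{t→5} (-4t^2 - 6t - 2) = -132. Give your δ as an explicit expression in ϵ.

Let ϵ > 0 be given. We want δ > 0 such that 0 < |t − 5| < δ implies |(-4t^2 - 6t - 2) + 132| < ϵ.
(-4t^2 - 6t - 2) + 132 = -4t^2 - 6t + 130 = (t − 5)(-4t - 26).
So |(-4t^2 - 6t - 2) + 132| = |t − 5|·|-4t - 26|.
Assume first that |t − 5| < 2, so |t| < 7. Then |-4t - 26| ≤ 4·7 + 26 = 54.
Hence |(-4t^2 - 6t - 2) + 132| ≤ 54|t − 5| < ϵ provided |t − 5| < ϵ/54.
Take δ = min(2, ϵ/54). Then 0 < |t − 5| < δ gives both |t − 5| < 2 and |t − 5| < ϵ/54, so |(-4t^2 - 6t - 2) + 132| < ϵ.

δ = min(2, ϵ/54)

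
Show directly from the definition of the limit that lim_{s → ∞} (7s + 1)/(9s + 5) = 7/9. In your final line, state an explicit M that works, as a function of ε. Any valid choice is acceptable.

Fix ε > 0. We seek M > 0 such that s > M implies |(7s + 1)/(9s + 5) − (7/9)| < ε.
(7s + 1)/(9s + 5) − (7/9) = (9(7s + 1) − 7(9s + 5)) / (9(9s + 5)) = -26/(9(9s + 5)).
For s > 0 we have 9s + 5 > 9s, so |(7s + 1)/(9s + 5) − (7/9)| = 26/(9(9s + 5)) < 26/(9·9s) = (26/81)/s.
Thus |(7s + 1)/(9s + 5) − (7/9)| < ε whenever s > (26/81)/ε.
Take M = (26/81)/ε. If s > M then |(7s + 1)/(9s + 5) − (7/9)| < (26/81)/s < ε.

M = (26/81)/ε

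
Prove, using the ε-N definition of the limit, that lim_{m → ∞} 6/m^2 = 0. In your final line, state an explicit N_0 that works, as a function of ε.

Suppose ε > 0. For m ≥ 1, |6/m^2 − 0| = 6/m^2.
6/m^2 < ε ⇔ m^2 > 6/ε ⇔ m > (6/ε)^{1/2}.
Take N_0 = (6/ε)^{1/2}. Then m > N_0 implies 6/m^2 < ε.

N_0 = (6/ε)^{1/2}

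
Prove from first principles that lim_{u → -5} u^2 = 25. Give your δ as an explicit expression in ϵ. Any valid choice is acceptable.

Suppose ϵ > 0. We seek δ > 0 with 0 < |u + 5| < δ ⇒ |u^2 − 25| < ϵ.
Factor: u^2 − 25 = (u + 5)(u - 5), so |u^2 − 25| = |u + 5|·|u - 5|.
Restrict δ ≤ 1. Then |u + 5| < 1 gives |u| < 6, so by the triangle inequality |u - 5| ≤ 6 + 5 = 11.
Hence |u^2 − 25| ≤ 11|u + 5|, which is < ϵ once |u + 5| < ϵ/11.
Take δ = min(1, ϵ/11). If 0 < |u + 5| < δ then both bounds hold and |u^2 − 25| ≤ 11|u + 5| < 11·(ϵ/11) = ϵ.

δ = min(1, ϵ/11)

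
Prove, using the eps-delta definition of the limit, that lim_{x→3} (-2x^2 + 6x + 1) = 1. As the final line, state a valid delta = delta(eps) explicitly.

delta = min(1, eps/8)

Let eps > 0. We want delta > 0 such that 0 < |x − 3| < delta implies |(-2x^2 + 6x + 1) − 1| < eps.
(-2x^2 + 6x + 1) − 1 = -2x^2 + 6x = (x − 3)(-2x).
So |(-2x^2 + 6x + 1) − 1| = |x − 3|·|-2x|.
Assume first that |x − 3| < 1, so |x| < 4. Then |-2x| ≤ 2·4 = 8.
Hence |(-2x^2 + 6x + 1) − 1| ≤ 8|x − 3| < eps provided |x − 3| < eps/8.
Take delta = min(1, eps/8). Then 0 < |x − 3| < delta gives both |x − 3| < 1 and |x − 3| < eps/8, so |(-2x^2 + 6x + 1) − 1| < eps.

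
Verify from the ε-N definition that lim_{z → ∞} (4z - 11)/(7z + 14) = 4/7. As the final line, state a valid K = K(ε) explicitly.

Fix ε > 0. We seek K > 0 such that z > K implies |(4z - 11)/(7z + 14) − (4/7)| < ε.
(4z - 11)/(7z + 14) − (4/7) = (7(4z - 11) − 4(7z + 14)) / (7(7z + 14)) = -133/(7(7z + 14)).
For z > 0 we have 7z + 14 > 7z, so |(4z - 11)/(7z + 14) − (4/7)| = 133/(7(7z + 14)) < 133/(7·7z) = (19/7)/z.
Thus |(4z - 11)/(7z + 14) − (4/7)| < ε whenever z > (19/7)/ε.
Take K = (19/7)/ε. If z > K then |(4z - 11)/(7z + 14) − (4/7)| < (19/7)/z < ε.

K = (19/7)/ε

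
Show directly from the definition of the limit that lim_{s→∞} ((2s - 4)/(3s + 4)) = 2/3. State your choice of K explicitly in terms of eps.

Suppose eps > 0. We seek K > 0 such that s > K implies |(2s - 4)/(3s + 4) − (2/3)| < eps.
(2s - 4)/(3s + 4) − (2/3) = (3(2s - 4) − 2(3s + 4)) / (3(3s + 4)) = -20/(3(3s + 4)).
For s > 0 we have 3s + 4 > 3s, so |(2s - 4)/(3s + 4) − (2/3)| = 20/(3(3s + 4)) < 20/(3·3s) = (20/9)/s.
Thus |(2s - 4)/(3s + 4) − (2/3)| < eps whenever s > (20/9)/eps.
Take K = (20/9)/eps. If s > K then |(2s - 4)/(3s + 4) − (2/3)| < (20/9)/s < eps.

K = (20/9)/eps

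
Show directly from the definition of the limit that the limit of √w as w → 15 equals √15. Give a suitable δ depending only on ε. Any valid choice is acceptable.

Suppose ε > 0. We want δ > 0 such that 0 < |w − 15| < δ implies |√w − √15| < ε.
Rationalise: √w − √15 = (w − 15)/(√w + √15), so |√w − √15| = |w − 15|/(√w + √15).
Restrict δ ≤ 15 so that |w − 15| < 15 forces w > 0, and then √w + √15 > √15.
Hence |√w − √15| < |w − 15|/√15, which is < ε once |w − 15| < √15·ε.
Take δ = min(15, √15·ε). If 0 < |w − 15| < δ then w > 0 and |√w − √15| < |w − 15|/√15 < ε.

δ = min(15, √15·ε)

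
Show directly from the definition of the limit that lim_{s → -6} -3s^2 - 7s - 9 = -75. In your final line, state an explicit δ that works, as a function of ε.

Suppose ε > 0. We want δ > 0 such that 0 < |s + 6| < δ implies |(-3s^2 - 7s - 9) + 75| < ε.
(-3s^2 - 7s - 9) + 75 = -3s^2 - 7s + 66 = (s + 6)(-3s + 11).
So |(-3s^2 - 7s - 9) + 75| = |s + 6|·|-3s + 11|.
Require δ ≤ 1. Then |s + 6| < 1 gives |s| < 7, and by the triangle inequality |-3s + 11| ≤ 3·7 + 11 = 32.
Hence |(-3s^2 - 7s - 9) + 75| ≤ 32|s + 6| < ε provided |s + 6| < ε/32.
Choosing δ = min(1, ε/32) ensures both conditions, hence |(-3s^2 - 7s - 9) + 75| < ε.

δ = min(1, ε/32)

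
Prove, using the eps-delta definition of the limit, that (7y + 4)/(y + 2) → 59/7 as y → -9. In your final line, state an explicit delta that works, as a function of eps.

Suppose eps > 0. We want delta > 0 with 0 < |y + 9| < delta ⇒ |(7y + 4)/(y + 2) − (59/7)| < eps.
Combining over a common denominator, (7y + 4)/(y + 2) − (59/7) = [(7y + 4)·(-7) − (-59)·(y + 2)] / [(-7)·(y + 2)] = 10(y + 9) / ((-7)(y + 2)).
So |(7y + 4)/(y + 2) − (59/7)| = 10|y + 9| / (7·|y + 2|).
Require delta ≤ 7/2, so |y + 2| ≥ |-7| − |y + 9| > 7 − 7/2 = 7/2.
Hence |(7y + 4)/(y + 2) − (59/7)| < 10|y + 9|/(7·(7/2)) = (20/49)|y + 9|, which is < eps once |y + 9| < (49/20)eps.
Take delta = min(7/2, (49/20)eps). Then 0 < |y + 9| < delta forces both bounds, so |(7y + 4)/(y + 2) − (59/7)| < eps.

delta = min(7/2, (49/20)eps)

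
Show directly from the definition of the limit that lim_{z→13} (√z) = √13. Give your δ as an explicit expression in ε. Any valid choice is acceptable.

Fix ε > 0. We want δ > 0 such that 0 < |z − 13| < δ implies |√z − √13| < ε.
Rationalise: √z − √13 = (z − 13)/(√z + √13), so |√z − √13| = |z − 13|/(√z + √13).
Restrict δ ≤ 13 so that |z − 13| < 13 forces z > 0, and then √z + √13 > √13.
Hence |√z − √13| < |z − 13|/√13, which is < ε once |z − 13| < √13·ε.
Take δ = min(13, √13·ε). If 0 < |z − 13| < δ then z > 0 and |√z − √13| < |z − 13|/√13 < ε.

δ = min(13, √13·ε)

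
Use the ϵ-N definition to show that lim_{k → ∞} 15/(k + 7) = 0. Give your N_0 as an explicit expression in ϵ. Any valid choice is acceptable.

Let ϵ > 0 be given. For k ≥ 1, |15/(k + 7) − 0| = 15/(k + 7) ≤ 15/k.
We need 15/k < ϵ, i.e. k > 15/ϵ.
Take N_0 = 15/ϵ. If k > N_0 then |15/(k + 7)| ≤ 15/k < ϵ.

N_0 = 15/ϵ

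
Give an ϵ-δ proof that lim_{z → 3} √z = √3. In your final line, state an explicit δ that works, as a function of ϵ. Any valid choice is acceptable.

δ = min(3, √3·ϵ)

Let ϵ > 0. We want δ > 0 such that 0 < |z − 3| < δ implies |√z − √3| < ϵ.
Multiplying by the conjugate, |√z − √3| = |z − 3|/(√z + √3).
Restrict δ ≤ 3 so that |z − 3| < 3 forces z > 0, and then √z + √3 > √3.
Hence |√z − √3| < |z − 3|/√3, which is < ϵ once |z − 3| < √3·ϵ.
Take δ = min(3, √3·ϵ). If 0 < |z − 3| < δ then z > 0 and |√z − √3| < |z − 3|/√3 < ϵ.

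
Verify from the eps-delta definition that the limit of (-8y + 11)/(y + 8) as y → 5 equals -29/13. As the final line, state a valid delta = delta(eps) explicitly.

Let eps > 0 be given. We want delta > 0 with 0 < |y − 5| < delta ⇒ |(-8y + 11)/(y + 8) + 29/13| < eps.
Combining over a common denominator, (-8y + 11)/(y + 8) + 29/13 = [(-8y + 11)·13 − (-29)·(y + 8)] / [13·(y + 8)] = -75(y − 5) / (13(y + 8)).
So |(-8y + 11)/(y + 8) + 29/13| = 75|y − 5| / (13·|y + 8|).
Require delta ≤ 13/2, so |y + 8| ≥ |13| − |y − 5| > 13 − 13/2 = 13/2.
Hence |(-8y + 11)/(y + 8) + 29/13| < 75|y − 5|/(13·(13/2)) = (150/169)|y − 5|, which is < eps once |y − 5| < (169/150)eps.
Take delta = min(13/2, (169/150)eps). Then 0 < |y − 5| < delta forces both bounds, so |(-8y + 11)/(y + 8) + 29/13| < eps.

delta = min(13/2, (169/150)eps)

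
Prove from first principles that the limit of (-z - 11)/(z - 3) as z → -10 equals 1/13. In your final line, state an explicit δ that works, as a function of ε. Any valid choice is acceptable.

δ = min(13/2, (169/28)ε)

Let ε > 0 be given. We want δ > 0 with 0 < |z + 10| < δ ⇒ |(-z - 11)/(z - 3) − (1/13)| < ε.
Combining over a common denominator, (-z - 11)/(z - 3) − (1/13) = [(-z - 11)·(-13) − (-1)·(z - 3)] / [(-13)·(z - 3)] = 14(z + 10) / ((-13)(z - 3)).
So |(-z - 11)/(z - 3) − (1/13)| = 14|z + 10| / (13·|z − 3|).
Require δ ≤ 13/2, so |z − 3| ≥ |-13| − |z + 10| > 13 − 13/2 = 13/2.
Hence |(-z - 11)/(z - 3) − (1/13)| < 14|z + 10|/(13·(13/2)) = (28/169)|z + 10|, which is < ε once |z + 10| < (169/28)ε.
Take δ = min(13/2, (169/28)ε). Then 0 < |z + 10| < δ forces both bounds, so |(-z - 11)/(z - 3) − (1/13)| < ε.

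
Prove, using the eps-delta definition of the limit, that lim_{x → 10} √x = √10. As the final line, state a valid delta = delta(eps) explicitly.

Let eps > 0 be given. We want delta > 0 such that 0 < |x − 10| < delta implies |√x − √10| < eps.
Rationalise: √x − √10 = (x − 10)/(√x + √10), so |√x − √10| = |x − 10|/(√x + √10).
Restrict delta ≤ 10 so that |x − 10| < 10 forces x > 0, and then √x + √10 > √10.
Hence |√x − √10| < |x − 10|/√10, which is < eps once |x − 10| < √10·eps.
Take delta = min(10, √10·eps). If 0 < |x − 10| < delta then x > 0 and |√x − √10| < |x − 10|/√10 < eps.

delta = min(10, √10·eps)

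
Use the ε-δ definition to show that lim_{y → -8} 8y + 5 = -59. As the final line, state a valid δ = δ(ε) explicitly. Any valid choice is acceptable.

Let ε > 0 be given. We need δ > 0 so that 0 < |y + 8| < δ implies |(8y + 5) + 59| < ε.
|(8y + 5) + 59| = |8y + 64| = 8|y + 8|.
So 8|y + 8| < ε exactly when |y + 8| < ε/8.
Choosing δ = ε/8 gives |(8y + 5) + 59| = 8|y + 8| < ε whenever |y + 8| < δ.

δ = ε/8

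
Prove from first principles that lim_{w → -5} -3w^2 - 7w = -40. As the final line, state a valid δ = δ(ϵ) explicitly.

δ = min(1, ϵ/26)

Fix ϵ > 0. We want δ > 0 such that 0 < |w + 5| < δ implies |(-3w^2 - 7w) + 40| < ϵ.
(-3w^2 - 7w) + 40 = -3w^2 - 7w + 40 = (w + 5)(-3w + 8).
So |(-3w^2 - 7w) + 40| = |w + 5|·|-3w + 8|.
Require δ ≤ 1. Then |w + 5| < 1 gives |w| < 6, and by the triangle inequality |-3w + 8| ≤ 3·6 + 8 = 26.
Hence |(-3w^2 - 7w) + 40| ≤ 26|w + 5| < ϵ provided |w + 5| < ϵ/26.
Take δ = min(1, ϵ/26). Then 0 < |w + 5| < δ gives both |w + 5| < 1 and |w + 5| < ϵ/26, so |(-3w^2 - 7w) + 40| < ϵ.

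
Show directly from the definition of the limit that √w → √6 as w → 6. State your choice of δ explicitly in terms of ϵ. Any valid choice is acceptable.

Fix ϵ > 0. We want δ > 0 such that 0 < |w − 6| < δ implies |√w − √6| < ϵ.
Rationalise: √w − √6 = (w − 6)/(√w + √6), so |√w − √6| = |w − 6|/(√w + √6).
Restrict δ ≤ 6 so that |w − 6| < 6 forces w > 0, and then √w + √6 > √6.
Hence |√w − √6| < |w − 6|/√6, which is < ϵ once |w − 6| < √6·ϵ.
Take δ = min(6, √6·ϵ). If 0 < |w − 6| < δ then w > 0 and |√w − √6| < |w − 6|/√6 < ϵ.

δ = min(6, √6·ϵ)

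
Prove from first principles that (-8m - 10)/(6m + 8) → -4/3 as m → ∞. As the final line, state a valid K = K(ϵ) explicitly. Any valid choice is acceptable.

Fix ϵ > 0. For m ≥ 1, |(-8m - 10)/(6m + 8) + 4/3| = |4|/(6(6m + 8)) = 4/(6(6m + 8)).
Since 6m + 8 ≥ 6m for m ≥ 1, this is ≤ 4/(6·6m) = (1/9)/m.
So |(-8m - 10)/(6m + 8) + 4/3| < ϵ whenever m > (1/9)/ϵ.
Take K = (1/9)/ϵ. If m > K then |(-8m - 10)/(6m + 8) + 4/3| ≤ (1/9)/m < ϵ.

K = (1/9)/ϵ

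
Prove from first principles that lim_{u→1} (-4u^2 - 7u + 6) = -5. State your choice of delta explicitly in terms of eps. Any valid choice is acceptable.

delta = min(2, eps/23)

Let eps > 0 be given. We want delta > 0 such that 0 < |u − 1| < delta implies |(-4u^2 - 7u + 6) + 5| < eps.
(-4u^2 - 7u + 6) + 5 = -4u^2 - 7u + 11 = (u − 1)(-4u - 11).
So |(-4u^2 - 7u + 6) + 5| = |u − 1|·|-4u - 11|.
Require delta ≤ 2. Then |u − 1| < 2 gives |u| < 3, and by the triangle inequality |-4u - 11| ≤ 4·3 + 11 = 23.
Hence |(-4u^2 - 7u + 6) + 5| ≤ 23|u − 1| < eps provided |u − 1| < eps/23.
Take delta = min(2, eps/23). Then 0 < |u − 1| < delta gives both |u − 1| < 2 and |u − 1| < eps/23, so |(-4u^2 - 7u + 6) + 5| < eps.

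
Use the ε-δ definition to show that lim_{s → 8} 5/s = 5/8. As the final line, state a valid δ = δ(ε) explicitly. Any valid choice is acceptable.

δ = min(4, (32/5)ε)

Fix ε > 0. We seek δ > 0 such that 0 < |s − 8| < δ implies |5/s − (5/8)| < ε.
|5/s − (5/8)| = 5·|8 − s|/(8·|s|) = 5|s − 8|/(8|s|).
Restrict δ ≤ 4. Then |s − 8| < 4 gives |s| > 4, so 8|s| > 32.
Then |5/s − (5/8)| < 5|s − 8|/32, which is < ε when |s − 8| < (32/5)ε.
Take δ = min(4, (32/5)ε). Then 0 < |s − 8| < δ gives both |s − 8| < 4 and |s − 8| < (32/5)ε, so |5/s − (5/8)| < ε.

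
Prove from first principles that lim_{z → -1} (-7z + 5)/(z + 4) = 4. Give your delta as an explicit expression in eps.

Let eps > 0. We want delta > 0 with 0 < |z + 1| < delta ⇒ |(-7z + 5)/(z + 4) − 4| < eps.
Combining over a common denominator, (-7z + 5)/(z + 4) − 4 = [(-7z + 5)·3 − 12·(z + 4)] / [3·(z + 4)] = -33(z + 1) / (3(z + 4)).
So |(-7z + 5)/(z + 4) − 4| = 33|z + 1| / (3·|z + 4|).
Require delta ≤ 3/2, so |z + 4| ≥ |3| − |z + 1| > 3 − 3/2 = 3/2.
Hence |(-7z + 5)/(z + 4) − 4| < 33|z + 1|/(3·(3/2)) = (22/3)|z + 1|, which is < eps once |z + 1| < (3/22)eps.
Take delta = min(3/2, (3/22)eps). Then 0 < |z + 1| < delta forces both bounds, so |(-7z + 5)/(z + 4) − 4| < eps.

delta = min(3/2, (3/22)eps)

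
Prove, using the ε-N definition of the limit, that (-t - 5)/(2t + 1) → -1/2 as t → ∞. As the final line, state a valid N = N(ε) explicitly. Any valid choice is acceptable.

N = (9/4)/ε

Let ε > 0. We seek N > 0 such that t > N implies |(-t - 5)/(2t + 1) + 1/2| < ε.
(-t - 5)/(2t + 1) + 1/2 = (2(-t - 5) − (-1)(2t + 1)) / (2(2t + 1)) = -9/(2(2t + 1)).
For t > 0 we have 2t + 1 > 2t, so |(-t - 5)/(2t + 1) + 1/2| = 9/(2(2t + 1)) < 9/(2·2t) = (9/4)/t.
Thus |(-t - 5)/(2t + 1) + 1/2| < ε whenever t > (9/4)/ε.
Take N = (9/4)/ε. If t > N then |(-t - 5)/(2t + 1) + 1/2| < (9/4)/t < ε.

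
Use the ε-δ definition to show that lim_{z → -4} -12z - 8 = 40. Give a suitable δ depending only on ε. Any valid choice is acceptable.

Fix ε > 0. We need δ > 0 so that 0 < |z + 4| < δ implies |(-12z - 8) − 40| < ε.
Since (-12z - 8) − 40 = -12(z + 4), we have |(-12z - 8) − 40| = 12|z + 4|.
Thus it suffices that |z + 4| < ε/12.
Choosing δ = ε/12 gives |(-12z - 8) − 40| = 12|z + 4| < ε whenever |z + 4| < δ.

δ = ε/12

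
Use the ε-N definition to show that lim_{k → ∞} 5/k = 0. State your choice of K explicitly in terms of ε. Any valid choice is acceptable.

K = 5/ε

Let ε > 0 be given. For k ≥ 1, |5/k − 0| = 5/(k) ≤ 5/k.
We need 5/k < ε, i.e. k > 5/ε.
Take K = 5/ε. If k > K then |5/k| ≤ 5/k < ε.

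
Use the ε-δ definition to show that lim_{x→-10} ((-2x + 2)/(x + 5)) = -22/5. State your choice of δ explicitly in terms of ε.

Let ε > 0 be given. We want δ > 0 with 0 < |x + 10| < δ ⇒ |(-2x + 2)/(x + 5) + 22/5| < ε.
Combining over a common denominator, (-2x + 2)/(x + 5) + 22/5 = [(-2x + 2)·(-5) − 22·(x + 5)] / [(-5)·(x + 5)] = -12(x + 10) / ((-5)(x + 5)).
So |(-2x + 2)/(x + 5) + 22/5| = 12|x + 10| / (5·|x + 5|).
Require δ ≤ 5/2, so |x + 5| ≥ |-5| − |x + 10| > 5 − 5/2 = 5/2.
Hence |(-2x + 2)/(x + 5) + 22/5| < 12|x + 10|/(5·(5/2)) = (24/25)|x + 10|, which is < ε once |x + 10| < (25/24)ε.
Take δ = min(5/2, (25/24)ε). Then 0 < |x + 10| < δ forces both bounds, so |(-2x + 2)/(x + 5) + 22/5| < ε.

δ = min(5/2, (25/24)ε)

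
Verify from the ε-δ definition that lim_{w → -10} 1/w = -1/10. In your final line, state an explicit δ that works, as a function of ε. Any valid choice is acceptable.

δ = min(5, 50ε)

Fix ε > 0. We seek δ > 0 such that 0 < |w + 10| < δ implies |1/w + 1/10| < ε.
|1/w + 1/10| = |-10 − w|/(10·|w|) = |w + 10|/(10|w|).
Require δ ≤ 5 so that |w| > 10 − 5 = 5, hence 10|w| > 50.
Then |1/w + 1/10| < |w + 10|/50, which is < ε when |w + 10| < 50ε.
Take δ = min(5, 50ε). Then 0 < |w + 10| < δ gives both |w + 10| < 5 and |w + 10| < 50ε, so |1/w + 1/10| < ε.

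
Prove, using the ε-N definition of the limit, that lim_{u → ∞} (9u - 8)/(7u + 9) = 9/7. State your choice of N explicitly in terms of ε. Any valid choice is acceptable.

Fix ε > 0. We seek N > 0 such that u > N implies |(9u - 8)/(7u + 9) − (9/7)| < ε.
(9u - 8)/(7u + 9) − (9/7) = (7(9u - 8) − 9(7u + 9)) / (7(7u + 9)) = -137/(7(7u + 9)).
For u > 0 we have 7u + 9 > 7u, so |(9u - 8)/(7u + 9) − (9/7)| = 137/(7(7u + 9)) < 137/(7·7u) = (137/49)/u.
Thus |(9u - 8)/(7u + 9) − (9/7)| < ε whenever u > (137/49)/ε.
Take N = (137/49)/ε. If u > N then |(9u - 8)/(7u + 9) − (9/7)| < (137/49)/u < ε.

N = (137/49)/ε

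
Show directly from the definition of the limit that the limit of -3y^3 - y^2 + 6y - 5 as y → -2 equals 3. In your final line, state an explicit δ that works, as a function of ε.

Fix ε > 0. We want δ > 0 such that 0 < |y + 2| < δ implies |(-3y^3 - y^2 + 6y - 5) − 3| < ε.
(-3y^3 - y^2 + 6y - 5) − 3 = -3y^3 - y^2 + 6y - 8 = (y + 2)(-3y^2 + 5y - 4).
So |(-3y^3 - y^2 + 6y - 5) − 3| = |y + 2|·|-3y^2 + 5y - 4|.
Require δ ≤ 1. Then |y + 2| < 1 gives |y| < 3, and by the triangle inequality |-3y^2 + 5y - 4| ≤ 3·3^2 + 5·3 + 4 = 46.
Hence |(-3y^3 - y^2 + 6y - 5) − 3| ≤ 46|y + 2| < ε provided |y + 2| < ε/46.
Take δ = min(1, ε/46). Then 0 < |y + 2| < δ gives both |y + 2| < 1 and |y + 2| < ε/46, so |(-3y^3 - y^2 + 6y - 5) − 3| < ε.

δ = min(1, ε/46)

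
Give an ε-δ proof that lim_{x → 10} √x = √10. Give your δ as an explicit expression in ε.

δ = min(10, √10·ε)

Let ε > 0. We want δ > 0 such that 0 < |x − 10| < δ implies |√x − √10| < ε.
Rationalise: √x − √10 = (x − 10)/(√x + √10), so |√x − √10| = |x − 10|/(√x + √10).
Restrict δ ≤ 10 so that |x − 10| < 10 forces x > 0, and then √x + √10 > √10.
Hence |√x − √10| < |x − 10|/√10, which is < ε once |x − 10| < √10·ε.
Take δ = min(10, √10·ε). If 0 < |x − 10| < δ then x > 0 and |√x − √10| < |x − 10|/√10 < ε.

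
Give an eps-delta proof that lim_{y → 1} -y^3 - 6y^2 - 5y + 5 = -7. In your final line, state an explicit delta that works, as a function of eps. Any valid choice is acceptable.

Let eps > 0. We want delta > 0 such that 0 < |y − 1| < delta implies |(-y^3 - 6y^2 - 5y + 5) + 7| < eps.
(-y^3 - 6y^2 - 5y + 5) + 7 = -y^3 - 6y^2 - 5y + 12 = (y − 1)(-y^2 - 7y - 12).
So |(-y^3 - 6y^2 - 5y + 5) + 7| = |y − 1|·|-y^2 - 7y - 12|.
Assume first that |y − 1| < 1, so |y| < 2. Then |-y^2 - 7y - 12| ≤ 2^2 + 7·2 + 12 = 30.
Hence |(-y^3 - 6y^2 - 5y + 5) + 7| ≤ 30|y − 1| < eps provided |y − 1| < eps/30.
Choosing delta = min(1, eps/30) ensures both conditions, hence |(-y^3 - 6y^2 - 5y + 5) + 7| < eps.

delta = min(1, eps/30)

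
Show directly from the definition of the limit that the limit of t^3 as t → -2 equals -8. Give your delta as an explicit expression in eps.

delta = min(2, eps/28)

Let eps > 0 be given. We seek delta > 0 with 0 < |t + 2| < delta ⇒ |t^3 + 8| < eps.
Factor: t^3 + 8 = (t + 2)(t^2 - 2t + 4), so |t^3 + 8| = |t + 2|·|t^2 - 2t + 4|.
Restrict delta ≤ 2. Then |t + 2| < 2 gives |t| < 4, so by the triangle inequality |t^2 - 2t + 4| ≤ 4^2 + 2·4 + 4 = 28.
Hence |t^3 + 8| ≤ 28|t + 2|, which is < eps once |t + 2| < eps/28.
Take delta = min(2, eps/28). If 0 < |t + 2| < delta then both bounds hold and |t^3 + 8| ≤ 28|t + 2| < 28·(eps/28) = eps.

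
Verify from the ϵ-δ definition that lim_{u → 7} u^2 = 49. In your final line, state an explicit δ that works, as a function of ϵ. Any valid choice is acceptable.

Let ϵ > 0 be given. We seek δ > 0 with 0 < |u − 7| < δ ⇒ |u^2 − 49| < ϵ.
Factor: u^2 − 49 = (u − 7)(u + 7), so |u^2 − 49| = |u − 7|·|u + 7|.
Restrict δ ≤ 1. Then |u − 7| < 1 gives |u| < 8, so by the triangle inequality |u + 7| ≤ 8 + 7 = 15.
Hence |u^2 − 49| ≤ 15|u − 7|, which is < ϵ once |u − 7| < ϵ/15.
Take δ = min(1, ϵ/15). If 0 < |u − 7| < δ then both bounds hold and |u^2 − 49| ≤ 15|u − 7| < 15·(ϵ/15) = ϵ.

δ = min(1, ϵ/15)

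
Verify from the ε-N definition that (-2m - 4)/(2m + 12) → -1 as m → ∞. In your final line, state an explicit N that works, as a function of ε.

N = 4/ε

Let ε > 0 be given. For m ≥ 1, |(-2m - 4)/(2m + 12) + 1| = |16|/(2(2m + 12)) = 16/(2(2m + 12)).
Since 2m + 12 ≥ 2m for m ≥ 1, this is ≤ 16/(2·2m) = 4/m.
So |(-2m - 4)/(2m + 12) + 1| < ε whenever m > 4/ε.
Take N = 4/ε. If m > N then |(-2m - 4)/(2m + 12) + 1| ≤ 4/m < ε.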